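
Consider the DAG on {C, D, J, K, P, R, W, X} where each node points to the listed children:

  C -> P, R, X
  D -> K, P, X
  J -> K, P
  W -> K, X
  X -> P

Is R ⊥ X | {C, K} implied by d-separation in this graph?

Yes — R and X are d-separated given {C, K}.

Enumerating the 6 paths from R to X and testing each for blocking by {C, K}:
  1. R ← C → X — C:fork[blocks] ⇒ blocked
  2. R ← C → P ← X — C:fork[blocks]; P:collider[blocks] ⇒ blocked
  3. R ← C → P ← J → K ← W → X — C:fork[blocks]; P:collider[blocks]; J:fork[open]; K:collider[open]; W:fork[open] ⇒ blocked
  4. R ← C → P ← J → K ← D → X — C:fork[blocks]; P:collider[blocks]; J:fork[open]; K:collider[open]; D:fork[open] ⇒ blocked
  5. R ← C → P ← D → X — C:fork[blocks]; P:collider[blocks]; D:fork[open] ⇒ blocked
  6. R ← C → P ← D → K ← W → X — C:fork[blocks]; P:collider[blocks]; D:fork[open]; K:collider[open]; W:fork[open] ⇒ blocked
Since every path is blocked, d-separation holds.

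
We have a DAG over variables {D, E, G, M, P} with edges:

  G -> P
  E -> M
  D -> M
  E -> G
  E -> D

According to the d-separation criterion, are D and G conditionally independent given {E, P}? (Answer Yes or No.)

2 paths connect D and G; each must be blocked for d-separation to hold:
  1. D → M ← E → G — M:collider[blocks]; E:fork[blocks] ⇒ blocked
  2. D ← E → G — E:fork[blocks] ⇒ blocked
Every path is blocked, so D and G are d-separated given {E, P}.

Yes — D and G are d-separated given {E, P}.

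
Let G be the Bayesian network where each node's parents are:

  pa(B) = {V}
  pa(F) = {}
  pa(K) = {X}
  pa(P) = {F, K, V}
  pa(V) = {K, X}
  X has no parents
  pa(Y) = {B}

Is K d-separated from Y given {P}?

No

There are 3 undirected paths between K and Y; checking each against the conditioning set {P}:
  1. K ← X → V → B → Y — X:fork[open]; V:chain[open]; B:chain[open] ⇒ active
  2. K → P ← V → B → Y — P:collider[open]; V:fork[open]; B:chain[open] ⇒ active
  3. K → V → B → Y — V:chain[open]; B:chain[open] ⇒ active
At least one path is unblocked, so d-separation fails.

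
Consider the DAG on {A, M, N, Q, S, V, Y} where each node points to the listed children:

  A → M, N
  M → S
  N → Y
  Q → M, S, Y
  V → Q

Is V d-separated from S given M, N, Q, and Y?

Yes

There are 3 undirected paths between V and S; checking each against the conditioning set {M, N, Q, Y}:
Path 1: V → Q → Y ← N ← A → M → S
  Q is a chain here and Q is conditioned on, so the path is blocked at Q.
Path 2: V → Q → M → S
  Q is a chain here and Q is conditioned on, so the path is blocked at Q.
Path 3: V → Q → S
  Q is a chain here and Q is conditioned on, so the path is blocked at Q.
Every path is blocked, so V and S are d-separated given {M, N, Q, Y}.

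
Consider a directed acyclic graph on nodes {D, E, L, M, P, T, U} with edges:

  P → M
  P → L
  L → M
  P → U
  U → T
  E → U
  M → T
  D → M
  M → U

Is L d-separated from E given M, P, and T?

There are 6 undirected paths between L and E; checking each against the conditioning set {M, P, T}:
Path 1: L → M → U ← E
  M is a chain here and M is conditioned on, so the path is blocked at M.
Path 2: L → M → T ← U ← E
  M is a chain here and M is conditioned on, so the path is blocked at M.
Path 3: L → M ← P → U ← E
  P is a fork here and P is conditioned on, so the path is blocked at P.
Path 4: L ← P → U ← E
  P is a fork here and P is conditioned on, so the path is blocked at P.
Path 5: L ← P → M → U ← E
  P is a fork here and P is conditioned on, so the path is blocked at P.
Path 6: L ← P → M → T ← U ← E
  P is a fork here and P is conditioned on, so the path is blocked at P.
All paths are blocked; L ⊥ E | {M, P, T} holds.

Yes — L and E are d-separated given {M, P, T}.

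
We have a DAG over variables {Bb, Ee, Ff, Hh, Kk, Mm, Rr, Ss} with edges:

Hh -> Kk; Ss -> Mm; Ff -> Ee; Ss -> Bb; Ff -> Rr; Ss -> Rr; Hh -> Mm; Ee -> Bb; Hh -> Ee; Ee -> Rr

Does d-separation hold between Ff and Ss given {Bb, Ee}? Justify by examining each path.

Yes

There are 6 undirected paths between Ff and Ss; checking each against the conditioning set {Bb, Ee}:
Path 1: Ff → Ee ← Hh → Mm ← Ss
  Mm is a collider here and neither Mm nor any of its descendants is conditioned on, so the collider stays closed — the path is blocked at Mm.
Path 2: Ff → Ee → Rr ← Ss
  Ee is a chain here and Ee is conditioned on, so the path is blocked at Ee.
Path 3: Ff → Ee → Bb ← Ss
  Ee is a chain here and Ee is conditioned on, so the path is blocked at Ee.
Path 4: Ff → Rr ← Ee ← Hh → Mm ← Ss
  Rr is a collider here and neither Rr nor any of its descendants is conditioned on, so the collider stays closed — the path is blocked at Rr.
Path 5: Ff → Rr ← Ee → Bb ← Ss
  Rr is a collider here and neither Rr nor any of its descendants is conditioned on, so the collider stays closed — the path is blocked at Rr.
Path 6: Ff → Rr ← Ss
  Rr is a collider here and neither Rr nor any of its descendants is conditioned on, so the collider stays closed — the path is blocked at Rr.
Every path is blocked, so Ff and Ss are d-separated given {Bb, Ee}.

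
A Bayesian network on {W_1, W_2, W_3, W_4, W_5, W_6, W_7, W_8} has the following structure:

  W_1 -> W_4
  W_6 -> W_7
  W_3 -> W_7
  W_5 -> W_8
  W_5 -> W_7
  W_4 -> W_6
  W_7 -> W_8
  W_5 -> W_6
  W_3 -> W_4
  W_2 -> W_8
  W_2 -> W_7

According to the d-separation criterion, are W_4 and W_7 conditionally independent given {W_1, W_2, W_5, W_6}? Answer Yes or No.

There are 5 undirected paths between W_4 and W_7; checking each against the conditioning set {W_1, W_2, W_5, W_6}:
Path 1: W_4 ← W_3 → W_7
  W_3 is a fork and W_3 is not conditioned on — no node blocks this path, so it is active.
Path 2: W_4 → W_6 ← W_5 → W_8 ← W_2 → W_7
  W_5 is a fork here and W_5 is conditioned on, so the path is blocked at W_5.
Path 3: W_4 → W_6 ← W_5 → W_8 ← W_7
  W_5 is a fork here and W_5 is conditioned on, so the path is blocked at W_5.
Path 4: W_4 → W_6 ← W_5 → W_7
  W_5 is a fork here and W_5 is conditioned on, so the path is blocked at W_5.
Path 5: W_4 → W_6 → W_7
  W_6 is a chain here and W_6 is conditioned on, so the path is blocked at W_6.
Because an active path exists, W_4 and W_7 are not d-separated.

No — W_4 and W_7 are not d-separated given {W_1, W_2, W_5, W_6}.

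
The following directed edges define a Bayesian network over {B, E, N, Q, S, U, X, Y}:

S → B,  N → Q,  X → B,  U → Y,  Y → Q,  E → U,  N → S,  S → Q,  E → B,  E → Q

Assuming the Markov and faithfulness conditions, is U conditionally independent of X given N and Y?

Yes

Enumerating the 6 paths from U to X and testing each for blocking by {N, Y}:
Path 1: U → Y → Q ← N → S → B ← X
  Y is a chain here and Y is conditioned on, so the path is blocked at Y.
Path 2: U → Y → Q ← E → B ← X
  Y is a chain here and Y is conditioned on, so the path is blocked at Y.
Path 3: U → Y → Q ← S → B ← X
  Y is a chain here and Y is conditioned on, so the path is blocked at Y.
Path 4: U ← E → B ← X
  B is a collider here and neither B nor any of its descendants is conditioned on, so the collider stays closed — the path is blocked at B.
Path 5: U ← E → Q ← N → S → B ← X
  Q is a collider here and neither Q nor any of its descendants is conditioned on, so the collider stays closed — the path is blocked at Q.
Path 6: U ← E → Q ← S → B ← X
  Q is a collider here and neither Q nor any of its descendants is conditioned on, so the collider stays closed — the path is blocked at Q.
Every path is blocked, so U and X are d-separated given {N, Y}.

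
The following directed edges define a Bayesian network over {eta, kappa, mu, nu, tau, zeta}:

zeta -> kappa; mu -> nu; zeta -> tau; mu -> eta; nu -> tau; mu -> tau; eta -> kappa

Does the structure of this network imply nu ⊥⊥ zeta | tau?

There are 4 undirected paths between nu and zeta; checking each against the conditioning set {tau}:
  1. nu ← mu → eta → kappa ← zeta — mu:fork[open]; eta:chain[open]; kappa:collider[blocks] ⇒ blocked
  2. nu ← mu → tau ← zeta — mu:fork[open]; tau:collider[open] ⇒ active
  3. nu → tau ← mu → eta → kappa ← zeta — tau:collider[open]; mu:fork[open]; eta:chain[open]; kappa:collider[blocks] ⇒ blocked
  4. nu → tau ← zeta — tau:collider[open] ⇒ active
At least one path is unblocked, so d-separation fails.

No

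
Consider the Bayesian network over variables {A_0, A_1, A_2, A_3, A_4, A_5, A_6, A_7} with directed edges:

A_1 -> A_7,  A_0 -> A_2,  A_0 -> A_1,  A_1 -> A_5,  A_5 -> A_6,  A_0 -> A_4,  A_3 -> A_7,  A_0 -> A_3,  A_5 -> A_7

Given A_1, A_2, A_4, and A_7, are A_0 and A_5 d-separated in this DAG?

No

4 paths connect A_0 and A_5; each must be blocked for d-separation to hold:
  1. A_0 → A_1 → A_7 ← A_5 — A_1:chain[blocks]; A_7:collider[open] ⇒ blocked
  2. A_0 → A_1 → A_5 — A_1:chain[blocks] ⇒ blocked
  3. A_0 → A_3 → A_7 ← A_1 → A_5 — A_3:chain[open]; A_7:collider[open]; A_1:fork[blocks] ⇒ blocked
  4. A_0 → A_3 → A_7 ← A_5 — A_3:chain[open]; A_7:collider[open] ⇒ active
At least one path is unblocked, so d-separation fails.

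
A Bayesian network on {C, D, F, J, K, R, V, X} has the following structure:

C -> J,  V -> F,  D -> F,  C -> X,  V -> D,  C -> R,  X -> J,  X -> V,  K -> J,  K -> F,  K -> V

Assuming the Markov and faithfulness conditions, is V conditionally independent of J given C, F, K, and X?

We examine all 5 paths between V and J:
Path 1: V → D → F ← K → J
  K is a fork here and K is conditioned on, so the path is blocked at K.
Path 2: V ← X ← C → J
  X is a chain here and X is conditioned on, so the path is blocked at X.
Path 3: V ← X → J
  X is a fork here and X is conditioned on, so the path is blocked at X.
Path 4: V → F ← K → J
  K is a fork here and K is conditioned on, so the path is blocked at K.
Path 5: V ← K → J
  K is a fork here and K is conditioned on, so the path is blocked at K.
All paths are blocked; V ⊥ J | {C, F, K, X} holds.

Yes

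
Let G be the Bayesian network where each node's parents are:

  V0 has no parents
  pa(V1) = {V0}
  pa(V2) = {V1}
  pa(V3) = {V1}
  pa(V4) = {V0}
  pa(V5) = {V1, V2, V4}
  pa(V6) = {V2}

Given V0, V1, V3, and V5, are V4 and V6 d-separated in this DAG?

Enumerating the 4 paths from V4 to V6 and testing each for blocking by {V0, V1, V3, V5}:
Path 1: V4 ← V0 → V1 → V2 → V6
  V0 is a fork here and V0 is conditioned on, so the path is blocked at V0.
Path 2: V4 ← V0 → V1 → V5 ← V2 → V6
  V0 is a fork here and V0 is conditioned on, so the path is blocked at V0.
Path 3: V4 → V5 ← V1 → V2 → V6
  V1 is a fork here and V1 is conditioned on, so the path is blocked at V1.
Path 4: V4 → V5 ← V2 → V6
  V5 is a collider and V5 is conditioned on, which opens it; V2 is a fork and V2 is not conditioned on — no node blocks this path, so it is active.
At least one path is unblocked, so d-separation fails.

No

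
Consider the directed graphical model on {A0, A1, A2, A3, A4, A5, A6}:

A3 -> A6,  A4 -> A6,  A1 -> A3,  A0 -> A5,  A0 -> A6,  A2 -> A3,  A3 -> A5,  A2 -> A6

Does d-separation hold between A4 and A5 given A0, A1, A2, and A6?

Enumerating the 3 paths from A4 to A5 and testing each for blocking by {A0, A1, A2, A6}:
Path 1: A4 → A6 ← A0 → A5
  A0 is a fork here and A0 is conditioned on, so the path is blocked at A0.
Path 2: A4 → A6 ← A2 → A3 → A5
  A2 is a fork here and A2 is conditioned on, so the path is blocked at A2.
Path 3: A4 → A6 ← A3 → A5
  A6 is a collider and A6 is conditioned on, which opens it; A3 is a fork and A3 is not conditioned on — no node blocks this path, so it is active.
At least one path is unblocked, so d-separation fails.

No — A4 and A5 are not d-separated given {A0, A1, A2, A6}.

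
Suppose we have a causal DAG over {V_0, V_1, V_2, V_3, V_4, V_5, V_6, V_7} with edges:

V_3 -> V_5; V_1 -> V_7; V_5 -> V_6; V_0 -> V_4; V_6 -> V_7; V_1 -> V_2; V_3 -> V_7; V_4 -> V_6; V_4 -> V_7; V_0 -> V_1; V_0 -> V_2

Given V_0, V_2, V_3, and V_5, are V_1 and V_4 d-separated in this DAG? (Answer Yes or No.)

There are 5 undirected paths between V_1 and V_4; checking each against the conditioning set {V_0, V_2, V_3, V_5}:
Path 1: V_1 → V_7 ← V_3 → V_5 → V_6 ← V_4
  V_7 is a collider here and neither V_7 nor any of its descendants is conditioned on, so the collider stays closed — the path is blocked at V_7.
Path 2: V_1 → V_7 ← V_6 ← V_4
  V_7 is a collider here and neither V_7 nor any of its descendants is conditioned on, so the collider stays closed — the path is blocked at V_7.
Path 3: V_1 → V_7 ← V_4
  V_7 is a collider here and neither V_7 nor any of its descendants is conditioned on, so the collider stays closed — the path is blocked at V_7.
Path 4: V_1 → V_2 ← V_0 → V_4
  V_0 is a fork here and V_0 is conditioned on, so the path is blocked at V_0.
Path 5: V_1 ← V_0 → V_4
  V_0 is a fork here and V_0 is conditioned on, so the path is blocked at V_0.
Since every path is blocked, d-separation holds.

Yes — V_1 and V_4 are d-separated given {V_0, V_2, V_3, V_5}.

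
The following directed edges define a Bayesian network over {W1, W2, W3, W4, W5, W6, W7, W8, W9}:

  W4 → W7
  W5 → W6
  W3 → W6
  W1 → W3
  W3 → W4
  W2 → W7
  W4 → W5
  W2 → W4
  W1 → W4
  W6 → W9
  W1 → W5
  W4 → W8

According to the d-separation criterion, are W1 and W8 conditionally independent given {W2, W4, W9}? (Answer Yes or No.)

5 paths connect W1 and W8; each must be blocked for d-separation to hold:
Path 1: W1 → W3 → W4 → W8
  W4 is a chain here and W4 is conditioned on, so the path is blocked at W4.
Path 2: W1 → W3 → W6 ← W5 ← W4 → W8
  W4 is a fork here and W4 is conditioned on, so the path is blocked at W4.
Path 3: W1 → W4 → W8
  W4 is a chain here and W4 is conditioned on, so the path is blocked at W4.
Path 4: W1 → W5 ← W4 → W8
  W4 is a fork here and W4 is conditioned on, so the path is blocked at W4.
Path 5: W1 → W5 → W6 ← W3 → W4 → W8
  W4 is a chain here and W4 is conditioned on, so the path is blocked at W4.
All paths are blocked; W1 ⊥ W8 | {W2, W4, W9} holds.

Yes — W1 and W8 are d-separated given {W2, W4, W9}.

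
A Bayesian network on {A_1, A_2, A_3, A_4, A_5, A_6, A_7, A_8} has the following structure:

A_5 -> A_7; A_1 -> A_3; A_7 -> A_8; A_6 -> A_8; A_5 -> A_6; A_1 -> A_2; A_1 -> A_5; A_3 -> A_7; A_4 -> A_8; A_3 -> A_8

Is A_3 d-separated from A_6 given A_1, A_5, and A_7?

Enumerating the 6 paths from A_3 to A_6 and testing each for blocking by {A_1, A_5, A_7}:
Path 1: A_3 ← A_1 → A_5 → A_7 → A_8 ← A_6
  A_1 is a fork here and A_1 is conditioned on, so the path is blocked at A_1.
Path 2: A_3 ← A_1 → A_5 → A_6
  A_1 is a fork here and A_1 is conditioned on, so the path is blocked at A_1.
Path 3: A_3 → A_8 ← A_7 ← A_5 → A_6
  A_8 is a collider here and neither A_8 nor any of its descendants is conditioned on, so the collider stays closed — the path is blocked at A_8.
Path 4: A_3 → A_8 ← A_6
  A_8 is a collider here and neither A_8 nor any of its descendants is conditioned on, so the collider stays closed — the path is blocked at A_8.
Path 5: A_3 → A_7 ← A_5 → A_6
  A_5 is a fork here and A_5 is conditioned on, so the path is blocked at A_5.
Path 6: A_3 → A_7 → A_8 ← A_6
  A_7 is a chain here and A_7 is conditioned on, so the path is blocked at A_7.
All paths are blocked; A_3 ⊥ A_6 | {A_1, A_5, A_7} holds.

Yes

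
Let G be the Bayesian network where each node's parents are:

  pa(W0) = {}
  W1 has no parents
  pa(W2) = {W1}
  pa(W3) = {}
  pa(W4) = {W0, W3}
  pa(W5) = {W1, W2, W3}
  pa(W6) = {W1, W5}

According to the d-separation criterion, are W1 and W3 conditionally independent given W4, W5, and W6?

No — W1 and W3 are not d-separated given {W4, W5, W6}.

There are 3 undirected paths between W1 and W3; checking each against the conditioning set {W4, W5, W6}:
Path 1: W1 → W2 → W5 ← W3
  W2 is a chain and W2 is not conditioned on; W5 is a collider and W5 is conditioned on, which opens it — no node blocks this path, so it is active.
Path 2: W1 → W5 ← W3
  W5 is a collider and W5 is conditioned on, which opens it — no node blocks this path, so it is active.
Path 3: W1 → W6 ← W5 ← W3
  W5 is a chain here and W5 is conditioned on, so the path is blocked at W5.
Since the path W1 → W2 → W5 ← W3 is active, W1 and W3 are not d-separated given {W4, W5, W6}.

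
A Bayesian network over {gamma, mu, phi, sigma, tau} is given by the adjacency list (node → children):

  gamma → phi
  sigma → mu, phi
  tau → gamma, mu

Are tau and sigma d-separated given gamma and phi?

Yes

We examine all 2 paths between tau and sigma:
Path 1: tau → mu ← sigma
  mu is a collider here and neither mu nor any of its descendants is conditioned on, so the collider stays closed — the path is blocked at mu.
Path 2: tau → gamma → phi ← sigma
  gamma is a chain here and gamma is conditioned on, so the path is blocked at gamma.
All paths are blocked; tau ⊥ sigma | {gamma, phi} holds.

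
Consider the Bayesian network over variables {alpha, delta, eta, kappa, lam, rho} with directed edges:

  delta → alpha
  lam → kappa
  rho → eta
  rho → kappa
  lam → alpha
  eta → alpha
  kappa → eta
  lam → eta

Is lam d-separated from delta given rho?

Enumerating the 4 paths from lam to delta and testing each for blocking by {rho}:
Path 1: lam → kappa → eta → alpha ← delta
  alpha is a collider here and neither alpha nor any of its descendants is conditioned on, so the collider stays closed — the path is blocked at alpha.
Path 2: lam → kappa ← rho → eta → alpha ← delta
  kappa is a collider here and neither kappa nor any of its descendants is conditioned on, so the collider stays closed — the path is blocked at kappa.
Path 3: lam → eta → alpha ← delta
  alpha is a collider here and neither alpha nor any of its descendants is conditioned on, so the collider stays closed — the path is blocked at alpha.
Path 4: lam → alpha ← delta
  alpha is a collider here and neither alpha nor any of its descendants is conditioned on, so the collider stays closed — the path is blocked at alpha.
Every path is blocked, so lam and delta are d-separated given {rho}.

Yes — lam and delta are d-separated given {rho}.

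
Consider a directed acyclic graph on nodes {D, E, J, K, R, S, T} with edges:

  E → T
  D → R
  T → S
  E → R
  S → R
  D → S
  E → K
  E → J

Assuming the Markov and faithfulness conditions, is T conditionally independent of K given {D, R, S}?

No

Enumerating the 3 paths from T to K and testing each for blocking by {D, R, S}:
Path 1: T ← E → K
  E is a fork and E is not conditioned on — no node blocks this path, so it is active.
Path 2: T → S → R ← E → K
  S is a chain here and S is conditioned on, so the path is blocked at S.
Path 3: T → S ← D → R ← E → K
  D is a fork here and D is conditioned on, so the path is blocked at D.
Since the path T ← E → K is active, T and K are not d-separated given {D, R, S}.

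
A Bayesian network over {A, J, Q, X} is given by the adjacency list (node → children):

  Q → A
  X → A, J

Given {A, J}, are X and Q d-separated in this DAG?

No

There is one path between X and Q:
  1. X → A ← Q — A:collider[open] ⇒ active
Since the path X → A ← Q is active, X and Q are not d-separated given {A, J}.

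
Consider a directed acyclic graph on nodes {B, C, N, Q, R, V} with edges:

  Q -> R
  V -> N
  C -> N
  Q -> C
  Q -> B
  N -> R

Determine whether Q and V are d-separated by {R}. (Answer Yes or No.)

No

2 paths connect Q and V; each must be blocked for d-separation to hold:
  1. Q → C → N ← V — C:chain[open]; N:collider[open] ⇒ active
  2. Q → R ← N ← V — R:collider[open]; N:chain[open] ⇒ active
Since the path Q → C → N ← V is active, Q and V are not d-separated given {R}.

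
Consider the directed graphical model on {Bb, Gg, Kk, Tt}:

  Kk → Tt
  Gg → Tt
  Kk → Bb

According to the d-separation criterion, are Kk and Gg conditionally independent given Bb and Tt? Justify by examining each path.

No

The only undirected path from Kk to Gg is:
Path 1: Kk → Tt ← Gg
  Tt is a collider and Tt is conditioned on, which opens it — no node blocks this path, so it is active.
At least one path is unblocked, so d-separation fails.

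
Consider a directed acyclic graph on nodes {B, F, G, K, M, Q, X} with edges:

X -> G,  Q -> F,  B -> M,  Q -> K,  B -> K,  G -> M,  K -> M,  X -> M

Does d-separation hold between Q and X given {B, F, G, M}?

4 paths connect Q and X; each must be blocked for d-separation to hold:
  1. Q → K → M ← G ← X — K:chain[open]; M:collider[open]; G:chain[blocks] ⇒ blocked
  2. Q → K → M ← X — K:chain[open]; M:collider[open] ⇒ active
  3. Q → K ← B → M ← G ← X — K:collider[open]; B:fork[blocks]; M:collider[open]; G:chain[blocks] ⇒ blocked
  4. Q → K ← B → M ← X — K:collider[open]; B:fork[blocks]; M:collider[open] ⇒ blocked
Since the path Q → K → M ← X is active, Q and X are not d-separated given {B, F, G, M}.

No — Q and X are not d-separated given {B, F, G, M}.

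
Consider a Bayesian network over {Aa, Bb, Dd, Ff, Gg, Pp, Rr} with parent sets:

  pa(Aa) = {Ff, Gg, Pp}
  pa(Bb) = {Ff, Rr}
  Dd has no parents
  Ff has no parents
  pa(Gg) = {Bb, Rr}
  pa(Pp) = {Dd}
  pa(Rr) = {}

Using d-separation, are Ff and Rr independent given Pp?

We examine all 4 paths between Ff and Rr:
Path 1: Ff → Aa ← Gg ← Rr
  Aa is a collider here and neither Aa nor any of its descendants is conditioned on, so the collider stays closed — the path is blocked at Aa.
Path 2: Ff → Aa ← Gg ← Bb ← Rr
  Aa is a collider here and neither Aa nor any of its descendants is conditioned on, so the collider stays closed — the path is blocked at Aa.
Path 3: Ff → Bb ← Rr
  Bb is a collider here and neither Bb nor any of its descendants is conditioned on, so the collider stays closed — the path is blocked at Bb.
Path 4: Ff → Bb → Gg ← Rr
  Gg is a collider here and neither Gg nor any of its descendants is conditioned on, so the collider stays closed — the path is blocked at Gg.
Since every path is blocked, d-separation holds.

Yes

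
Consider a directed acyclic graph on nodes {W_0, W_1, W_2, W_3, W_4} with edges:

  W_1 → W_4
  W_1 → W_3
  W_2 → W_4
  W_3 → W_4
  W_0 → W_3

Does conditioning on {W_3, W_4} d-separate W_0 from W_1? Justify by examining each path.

No

Enumerating the 2 paths from W_0 to W_1 and testing each for blocking by {W_3, W_4}:
Path 1: W_0 → W_3 → W_4 ← W_1
  W_3 is a chain here and W_3 is conditioned on, so the path is blocked at W_3.
Path 2: W_0 → W_3 ← W_1
  W_3 is a collider and W_3 is conditioned on, which opens it — no node blocks this path, so it is active.
At least one path is unblocked, so d-separation fails.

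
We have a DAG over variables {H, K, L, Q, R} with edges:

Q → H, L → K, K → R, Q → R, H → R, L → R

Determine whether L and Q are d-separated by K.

Yes

There are 4 undirected paths between L and Q; checking each against the conditioning set {K}:
Path 1: L → K → R ← H ← Q
  K is a chain here and K is conditioned on, so the path is blocked at K.
Path 2: L → K → R ← Q
  K is a chain here and K is conditioned on, so the path is blocked at K.
Path 3: L → R ← H ← Q
  R is a collider here and neither R nor any of its descendants is conditioned on, so the collider stays closed — the path is blocked at R.
Path 4: L → R ← Q
  R is a collider here and neither R nor any of its descendants is conditioned on, so the collider stays closed — the path is blocked at R.
Every path is blocked, so L and Q are d-separated given {K}.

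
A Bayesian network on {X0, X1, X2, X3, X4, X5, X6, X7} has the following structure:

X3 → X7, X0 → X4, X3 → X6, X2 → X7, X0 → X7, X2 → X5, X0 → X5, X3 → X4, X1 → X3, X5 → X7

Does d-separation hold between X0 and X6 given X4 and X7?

4 paths connect X0 and X6; each must be blocked for d-separation to hold:
Path 1: X0 → X4 ← X3 → X6
  X4 is a collider and X4 is conditioned on, which opens it; X3 is a fork and X3 is not conditioned on — no node blocks this path, so it is active.
Path 2: X0 → X5 ← X2 → X7 ← X3 → X6
  X5 is a collider and its descendant X7 is conditioned on, which opens it; X2 is a fork and X2 is not conditioned on; X7 is a collider and X7 is conditioned on, which opens it; X3 is a fork and X3 is not conditioned on — no node blocks this path, so it is active.
Path 3: X0 → X5 → X7 ← X3 → X6
  X5 is a chain and X5 is not conditioned on; X7 is a collider and X7 is conditioned on, which opens it; X3 is a fork and X3 is not conditioned on — no node blocks this path, so it is active.
Path 4: X0 → X7 ← X3 → X6
  X7 is a collider and X7 is conditioned on, which opens it; X3 is a fork and X3 is not conditioned on — no node blocks this path, so it is active.
Since the path X0 → X4 ← X3 → X6 is active, X0 and X6 are not d-separated given {X4, X7}.

No — X0 and X6 are not d-separated given {X4, X7}.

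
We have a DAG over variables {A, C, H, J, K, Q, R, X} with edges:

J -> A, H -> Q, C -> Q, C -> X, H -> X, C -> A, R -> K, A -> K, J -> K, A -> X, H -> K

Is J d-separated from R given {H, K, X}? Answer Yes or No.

Enumerating the 6 paths from J to R and testing each for blocking by {H, K, X}:
Path 1: J → K ← R
  K is a collider and K is conditioned on, which opens it — no node blocks this path, so it is active.
Path 2: J → A → X ← H → K ← R
  H is a fork here and H is conditioned on, so the path is blocked at H.
Path 3: J → A → X ← C → Q ← H → K ← R
  Q is a collider here and neither Q nor any of its descendants is conditioned on, so the collider stays closed — the path is blocked at Q.
Path 4: J → A → K ← R
  A is a chain and A is not conditioned on; K is a collider and K is conditioned on, which opens it — no node blocks this path, so it is active.
Path 5: J → A ← C → X ← H → K ← R
  H is a fork here and H is conditioned on, so the path is blocked at H.
Path 6: J → A ← C → Q ← H → K ← R
  Q is a collider here and neither Q nor any of its descendants is conditioned on, so the collider stays closed — the path is blocked at Q.
Because an active path exists, J and R are not d-separated.

No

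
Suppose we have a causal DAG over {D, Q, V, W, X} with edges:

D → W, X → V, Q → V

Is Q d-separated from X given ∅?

Yes

There is one path between Q and X:
Path 1: Q → V ← X
  V is a collider here and neither V nor any of its descendants is conditioned on, so the collider stays closed — the path is blocked at V.
All paths are blocked; Q ⊥ X | ∅ holds.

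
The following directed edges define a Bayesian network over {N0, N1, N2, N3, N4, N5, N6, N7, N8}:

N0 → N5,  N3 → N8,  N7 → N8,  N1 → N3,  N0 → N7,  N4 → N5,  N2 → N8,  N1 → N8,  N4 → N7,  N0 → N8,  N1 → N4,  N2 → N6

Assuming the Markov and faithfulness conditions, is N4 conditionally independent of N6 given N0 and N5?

Yes

6 paths connect N4 and N6; each must be blocked for d-separation to hold:
  1. N4 → N5 ← N0 → N8 ← N2 → N6 — N5:collider[open]; N0:fork[blocks]; N8:collider[blocks]; N2:fork[open] ⇒ blocked
  2. N4 → N5 ← N0 → N7 → N8 ← N2 → N6 — N5:collider[open]; N0:fork[blocks]; N7:chain[open]; N8:collider[blocks]; N2:fork[open] ⇒ blocked
  3. N4 ← N1 → N8 ← N2 → N6 — N1:fork[open]; N8:collider[blocks]; N2:fork[open] ⇒ blocked
  4. N4 ← N1 → N3 → N8 ← N2 → N6 — N1:fork[open]; N3:chain[open]; N8:collider[blocks]; N2:fork[open] ⇒ blocked
  5. N4 → N7 → N8 ← N2 → N6 — N7:chain[open]; N8:collider[blocks]; N2:fork[open] ⇒ blocked
  6. N4 → N7 ← N0 → N8 ← N2 → N6 — N7:collider[blocks]; N0:fork[blocks]; N8:collider[blocks]; N2:fork[open] ⇒ blocked
All paths are blocked; N4 ⊥ N6 | {N0, N5} holds.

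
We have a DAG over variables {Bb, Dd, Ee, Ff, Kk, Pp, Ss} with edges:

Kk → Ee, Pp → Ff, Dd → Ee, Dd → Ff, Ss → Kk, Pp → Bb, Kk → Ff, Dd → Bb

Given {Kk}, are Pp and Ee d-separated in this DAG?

Yes

There are 4 undirected paths between Pp and Ee; checking each against the conditioning set {Kk}:
  1. Pp → Bb ← Dd → Ee — Bb:collider[blocks]; Dd:fork[open] ⇒ blocked
  2. Pp → Bb ← Dd → Ff ← Kk → Ee — Bb:collider[blocks]; Dd:fork[open]; Ff:collider[blocks]; Kk:fork[blocks] ⇒ blocked
  3. Pp → Ff ← Kk → Ee — Ff:collider[blocks]; Kk:fork[blocks] ⇒ blocked
  4. Pp → Ff ← Dd → Ee — Ff:collider[blocks]; Dd:fork[open] ⇒ blocked
Every path is blocked, so Pp and Ee are d-separated given {Kk}.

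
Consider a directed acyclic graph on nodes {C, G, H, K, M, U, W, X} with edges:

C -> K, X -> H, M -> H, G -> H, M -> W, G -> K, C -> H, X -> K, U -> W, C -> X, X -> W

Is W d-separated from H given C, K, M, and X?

We examine all 6 paths between W and H:
Path 1: W ← M → H
  M is a fork here and M is conditioned on, so the path is blocked at M.
Path 2: W ← X ← C → H
  X is a chain here and X is conditioned on, so the path is blocked at X.
Path 3: W ← X ← C → K ← G → H
  X is a chain here and X is conditioned on, so the path is blocked at X.
Path 4: W ← X → H
  X is a fork here and X is conditioned on, so the path is blocked at X.
Path 5: W ← X → K ← C → H
  X is a fork here and X is conditioned on, so the path is blocked at X.
Path 6: W ← X → K ← G → H
  X is a fork here and X is conditioned on, so the path is blocked at X.
Since every path is blocked, d-separation holds.

Yes — W and H are d-separated given {C, K, M, X}.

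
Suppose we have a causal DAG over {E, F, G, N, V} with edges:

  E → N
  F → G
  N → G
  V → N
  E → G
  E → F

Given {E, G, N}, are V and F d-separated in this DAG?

Enumerating the 4 paths from V to F and testing each for blocking by {E, G, N}:
Path 1: V → N → G ← F
  N is a chain here and N is conditioned on, so the path is blocked at N.
Path 2: V → N → G ← E → F
  N is a chain here and N is conditioned on, so the path is blocked at N.
Path 3: V → N ← E → G ← F
  E is a fork here and E is conditioned on, so the path is blocked at E.
Path 4: V → N ← E → F
  E is a fork here and E is conditioned on, so the path is blocked at E.
All paths are blocked; V ⊥ F | {E, G, N} holds.

Yes — V and F are d-separated given {E, G, N}.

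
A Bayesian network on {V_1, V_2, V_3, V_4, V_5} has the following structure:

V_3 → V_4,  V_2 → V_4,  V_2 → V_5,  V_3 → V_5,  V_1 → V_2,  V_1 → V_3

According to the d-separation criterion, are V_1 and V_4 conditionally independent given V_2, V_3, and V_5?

There are 4 undirected paths between V_1 and V_4; checking each against the conditioning set {V_2, V_3, V_5}:
  1. V_1 → V_2 → V_5 ← V_3 → V_4 — V_2:chain[blocks]; V_5:collider[open]; V_3:fork[blocks] ⇒ blocked
  2. V_1 → V_2 → V_4 — V_2:chain[blocks] ⇒ blocked
  3. V_1 → V_3 → V_5 ← V_2 → V_4 — V_3:chain[blocks]; V_5:collider[open]; V_2:fork[blocks] ⇒ blocked
  4. V_1 → V_3 → V_4 — V_3:chain[blocks] ⇒ blocked
Since every path is blocked, d-separation holds.

Yes — V_1 and V_4 are d-separated given {V_2, V_3, V_5}.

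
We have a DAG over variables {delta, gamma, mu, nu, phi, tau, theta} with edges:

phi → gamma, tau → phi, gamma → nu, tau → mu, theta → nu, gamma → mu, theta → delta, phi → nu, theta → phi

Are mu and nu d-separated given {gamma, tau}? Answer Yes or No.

There are 6 undirected paths between mu and nu; checking each against the conditioning set {gamma, tau}:
Path 1: mu ← tau → phi ← theta → nu
  tau is a fork here and tau is conditioned on, so the path is blocked at tau.
Path 2: mu ← tau → phi → nu
  tau is a fork here and tau is conditioned on, so the path is blocked at tau.
Path 3: mu ← tau → phi → gamma → nu
  tau is a fork here and tau is conditioned on, so the path is blocked at tau.
Path 4: mu ← gamma ← phi ← theta → nu
  gamma is a chain here and gamma is conditioned on, so the path is blocked at gamma.
Path 5: mu ← gamma ← phi → nu
  gamma is a chain here and gamma is conditioned on, so the path is blocked at gamma.
Path 6: mu ← gamma → nu
  gamma is a fork here and gamma is conditioned on, so the path is blocked at gamma.
Every path is blocked, so mu and nu are d-separated given {gamma, tau}.

Yes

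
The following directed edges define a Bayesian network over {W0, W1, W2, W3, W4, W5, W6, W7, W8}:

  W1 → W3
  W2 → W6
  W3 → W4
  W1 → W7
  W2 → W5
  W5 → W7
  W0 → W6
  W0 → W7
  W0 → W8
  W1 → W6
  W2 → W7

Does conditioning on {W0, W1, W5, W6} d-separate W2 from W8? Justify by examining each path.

Yes — W2 and W8 are d-separated given {W0, W1, W5, W6}.

6 paths connect W2 and W8; each must be blocked for d-separation to hold:
  1. W2 → W5 → W7 ← W0 → W8 — W5:chain[blocks]; W7:collider[blocks]; W0:fork[blocks] ⇒ blocked
  2. W2 → W5 → W7 ← W1 → W6 ← W0 → W8 — W5:chain[blocks]; W7:collider[blocks]; W1:fork[blocks]; W6:collider[open]; W0:fork[blocks] ⇒ blocked
  3. W2 → W7 ← W0 → W8 — W7:collider[blocks]; W0:fork[blocks] ⇒ blocked
  4. W2 → W7 ← W1 → W6 ← W0 → W8 — W7:collider[blocks]; W1:fork[blocks]; W6:collider[open]; W0:fork[blocks] ⇒ blocked
  5. W2 → W6 ← W0 → W8 — W6:collider[open]; W0:fork[blocks] ⇒ blocked
  6. W2 → W6 ← W1 → W7 ← W0 → W8 — W6:collider[open]; W1:fork[blocks]; W7:collider[blocks]; W0:fork[blocks] ⇒ blocked
Every path is blocked, so W2 and W8 are d-separated given {W0, W1, W5, W6}.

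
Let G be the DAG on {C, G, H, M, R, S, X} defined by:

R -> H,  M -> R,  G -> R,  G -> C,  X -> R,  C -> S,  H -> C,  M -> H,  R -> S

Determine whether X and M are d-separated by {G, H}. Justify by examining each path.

Enumerating the 4 paths from X to M and testing each for blocking by {G, H}:
  1. X → R ← M — R:collider[open] ⇒ active
  2. X → R ← G → C ← H ← M — R:collider[open]; G:fork[blocks]; C:collider[blocks]; H:chain[blocks] ⇒ blocked
  3. X → R → S ← C ← H ← M — R:chain[open]; S:collider[blocks]; C:chain[open]; H:chain[blocks] ⇒ blocked
  4. X → R → H ← M — R:chain[open]; H:collider[open] ⇒ active
Because an active path exists, X and M are not d-separated.

No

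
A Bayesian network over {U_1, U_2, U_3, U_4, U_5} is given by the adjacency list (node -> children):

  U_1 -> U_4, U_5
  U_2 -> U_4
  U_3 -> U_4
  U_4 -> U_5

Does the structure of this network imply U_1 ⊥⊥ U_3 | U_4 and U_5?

We examine all 2 paths between U_1 and U_3:
  1. U_1 → U_5 ← U_4 ← U_3 — U_5:collider[open]; U_4:chain[blocks] ⇒ blocked
  2. U_1 → U_4 ← U_3 — U_4:collider[open] ⇒ active
Since the path U_1 → U_4 ← U_3 is active, U_1 and U_3 are not d-separated given {U_4, U_5}.

No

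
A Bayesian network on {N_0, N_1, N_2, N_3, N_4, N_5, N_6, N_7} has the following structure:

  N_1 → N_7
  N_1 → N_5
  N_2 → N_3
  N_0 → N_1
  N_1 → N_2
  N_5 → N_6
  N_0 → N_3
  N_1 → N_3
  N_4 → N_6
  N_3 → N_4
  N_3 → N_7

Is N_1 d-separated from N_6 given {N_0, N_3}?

No — N_1 and N_6 are not d-separated given {N_0, N_3}.

We examine all 5 paths between N_1 and N_6:
  1. N_1 → N_3 → N_4 → N_6 — N_3:chain[blocks]; N_4:chain[open] ⇒ blocked
  2. N_1 → N_7 ← N_3 → N_4 → N_6 — N_7:collider[blocks]; N_3:fork[blocks]; N_4:chain[open] ⇒ blocked
  3. N_1 ← N_0 → N_3 → N_4 → N_6 — N_0:fork[blocks]; N_3:chain[blocks]; N_4:chain[open] ⇒ blocked
  4. N_1 → N_5 → N_6 — N_5:chain[open] ⇒ active
  5. N_1 → N_2 → N_3 → N_4 → N_6 — N_2:chain[open]; N_3:chain[blocks]; N_4:chain[open] ⇒ blocked
At least one path is unblocked, so d-separation fails.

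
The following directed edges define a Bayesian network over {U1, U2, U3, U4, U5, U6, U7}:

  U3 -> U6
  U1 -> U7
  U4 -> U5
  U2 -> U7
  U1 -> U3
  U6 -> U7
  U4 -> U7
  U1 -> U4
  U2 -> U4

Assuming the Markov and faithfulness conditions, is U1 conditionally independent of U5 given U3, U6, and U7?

No

5 paths connect U1 and U5; each must be blocked for d-separation to hold:
Path 1: U1 → U7 ← U4 → U5
  U7 is a collider and U7 is conditioned on, which opens it; U4 is a fork and U4 is not conditioned on — no node blocks this path, so it is active.
Path 2: U1 → U7 ← U2 → U4 → U5
  U7 is a collider and U7 is conditioned on, which opens it; U2 is a fork and U2 is not conditioned on; U4 is a chain and U4 is not conditioned on — no node blocks this path, so it is active.
Path 3: U1 → U4 → U5
  U4 is a chain and U4 is not conditioned on — no node blocks this path, so it is active.
Path 4: U1 → U3 → U6 → U7 ← U4 → U5
  U3 is a chain here and U3 is conditioned on, so the path is blocked at U3.
Path 5: U1 → U3 → U6 → U7 ← U2 → U4 → U5
  U3 is a chain here and U3 is conditioned on, so the path is blocked at U3.
Because an active path exists, U1 and U5 are not d-separated.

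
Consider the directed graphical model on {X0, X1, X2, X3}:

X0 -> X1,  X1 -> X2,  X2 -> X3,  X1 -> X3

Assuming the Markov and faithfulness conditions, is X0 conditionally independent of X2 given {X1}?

Enumerating the 2 paths from X0 to X2 and testing each for blocking by {X1}:
  1. X0 → X1 → X2 — X1:chain[blocks] ⇒ blocked
  2. X0 → X1 → X3 ← X2 — X1:chain[blocks]; X3:collider[blocks] ⇒ blocked
Since every path is blocked, d-separation holds.

Yes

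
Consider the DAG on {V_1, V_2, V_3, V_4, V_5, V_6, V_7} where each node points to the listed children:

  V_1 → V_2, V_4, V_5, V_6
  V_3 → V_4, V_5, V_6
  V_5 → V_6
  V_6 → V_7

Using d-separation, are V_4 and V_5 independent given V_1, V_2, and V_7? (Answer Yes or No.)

Enumerating the 6 paths from V_4 to V_5 and testing each for blocking by {V_1, V_2, V_7}:
Path 1: V_4 ← V_3 → V_5
  V_3 is a fork and V_3 is not conditioned on — no node blocks this path, so it is active.
Path 2: V_4 ← V_3 → V_6 ← V_1 → V_5
  V_1 is a fork here and V_1 is conditioned on, so the path is blocked at V_1.
Path 3: V_4 ← V_3 → V_6 ← V_5
  V_3 is a fork and V_3 is not conditioned on; V_6 is a collider and its descendant V_7 is conditioned on, which opens it — no node blocks this path, so it is active.
Path 4: V_4 ← V_1 → V_5
  V_1 is a fork here and V_1 is conditioned on, so the path is blocked at V_1.
Path 5: V_4 ← V_1 → V_6 ← V_3 → V_5
  V_1 is a fork here and V_1 is conditioned on, so the path is blocked at V_1.
Path 6: V_4 ← V_1 → V_6 ← V_5
  V_1 is a fork here and V_1 is conditioned on, so the path is blocked at V_1.
Because an active path exists, V_4 and V_5 are not d-separated.

No — V_4 and V_5 are not d-separated given {V_1, V_2, V_7}.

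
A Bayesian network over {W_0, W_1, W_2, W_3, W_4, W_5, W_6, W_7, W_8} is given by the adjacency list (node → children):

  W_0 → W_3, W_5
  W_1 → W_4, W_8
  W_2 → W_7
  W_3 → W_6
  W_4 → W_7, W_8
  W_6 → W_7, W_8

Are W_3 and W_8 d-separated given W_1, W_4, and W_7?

There are 3 undirected paths between W_3 and W_8; checking each against the conditioning set {W_1, W_4, W_7}:
  1. W_3 → W_6 → W_7 ← W_4 ← W_1 → W_8 — W_6:chain[open]; W_7:collider[open]; W_4:chain[blocks]; W_1:fork[blocks] ⇒ blocked
  2. W_3 → W_6 → W_7 ← W_4 → W_8 — W_6:chain[open]; W_7:collider[open]; W_4:fork[blocks] ⇒ blocked
  3. W_3 → W_6 → W_8 — W_6:chain[open] ⇒ active
At least one path is unblocked, so d-separation fails.

No — W_3 and W_8 are not d-separated given {W_1, W_4, W_7}.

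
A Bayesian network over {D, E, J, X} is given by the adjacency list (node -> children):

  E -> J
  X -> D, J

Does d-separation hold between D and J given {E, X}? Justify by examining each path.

Only one path connects D and J:
  1. D ← X → J — X:fork[blocks] ⇒ blocked
Since every path is blocked, d-separation holds.

Yes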